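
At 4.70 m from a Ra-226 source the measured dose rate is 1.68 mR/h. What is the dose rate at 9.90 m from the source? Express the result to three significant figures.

Intensity scales as (d₁/d₂)², so scaling from 4.70 m to 9.90 m:
(4.70/9.90)² = 0.2254, so 1.68 × 0.2254 = 0.3787 mR/h.

0.379 mR/h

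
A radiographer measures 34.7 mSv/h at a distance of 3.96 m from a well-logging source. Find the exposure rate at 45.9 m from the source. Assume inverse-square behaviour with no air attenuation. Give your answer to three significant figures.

By the inverse-square law, the rate at 45.9 m is
34.7 × (3.96/45.9)² = 34.7 × 0.007443 = 0.2583 mSv/h.

0.258 mSv/h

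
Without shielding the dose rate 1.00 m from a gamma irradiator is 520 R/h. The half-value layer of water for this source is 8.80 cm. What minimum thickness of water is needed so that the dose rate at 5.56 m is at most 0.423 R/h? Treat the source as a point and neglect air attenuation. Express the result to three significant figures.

At 5.56 m, distance alone gives (1.00/5.56)² = 0.03235, so 520 × 0.03235 = 16.82 R/h.
Further attenuation needed: 16.82/0.423 = 39.76.
n = log₂(39.76) = 5.313 half-value layers.
Thickness = 5.313 × 8.80 cm = 46.75 cm.

46.8 cm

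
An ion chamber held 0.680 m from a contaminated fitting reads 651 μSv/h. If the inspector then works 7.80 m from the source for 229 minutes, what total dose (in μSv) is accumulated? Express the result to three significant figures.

18.9 μSv

Since intensity falls as 1/r², rate at 7.80 m:
651 × (0.680/7.80)² = 651 × 0.007600 = 4.948 μSv/h.
Dose = rate × time = 4.948 μSv/h × 3.817 h = 18.89 μSv.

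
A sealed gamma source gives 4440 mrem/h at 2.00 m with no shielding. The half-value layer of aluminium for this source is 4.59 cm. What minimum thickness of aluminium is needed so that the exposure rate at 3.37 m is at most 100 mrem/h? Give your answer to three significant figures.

18.2 cm

At 3.37 m, distance alone gives (2.00/3.37)² = 0.3522, so 4440 × 0.3522 = 1564 mrem/h.
Further attenuation needed: 1564/100 = 15.64.
n = log₂(15.64) = 3.967 half-value layers.
Thickness = 3.967 × 4.59 cm = 18.21 cm.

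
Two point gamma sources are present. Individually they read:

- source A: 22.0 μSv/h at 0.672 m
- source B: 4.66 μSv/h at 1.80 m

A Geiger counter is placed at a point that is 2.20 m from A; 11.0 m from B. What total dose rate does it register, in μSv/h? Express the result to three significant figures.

2.18 μSv/h

By superposition, sum each source's inverse-square contribution:
A: 22.0 × (0.672/2.20)² = 2.053 μSv/h
B: 4.66 × (1.80/11.0)² = 0.1248 μSv/h
Total = 2.053 + 0.1248 = 2.178 μSv/h.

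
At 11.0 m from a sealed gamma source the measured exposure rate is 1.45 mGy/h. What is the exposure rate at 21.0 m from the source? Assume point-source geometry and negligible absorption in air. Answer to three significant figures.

Using I₁d₁² = I₂d₂², scaling from 11.0 m to 21.0 m:
(11.0/21.0)² = 0.2744, so 1.45 × 0.2744 = 0.3979 mGy/h.

0.398 mGy/h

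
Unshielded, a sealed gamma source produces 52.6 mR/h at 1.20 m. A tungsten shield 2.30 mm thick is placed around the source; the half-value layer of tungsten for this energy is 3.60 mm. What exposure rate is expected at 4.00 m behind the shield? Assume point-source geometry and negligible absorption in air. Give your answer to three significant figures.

Distance alone: (1.20/4.00)² = 0.09000, so 52.6 × 0.09000 = 4.734 mR/h.
Shield: 2.30/3.60 = 0.6389 half-value layers → attenuation 2^(−0.6389) = 0.6422.
Combined: 4.734 × 0.6422 = 3.040 mR/h.

3.04 mR/h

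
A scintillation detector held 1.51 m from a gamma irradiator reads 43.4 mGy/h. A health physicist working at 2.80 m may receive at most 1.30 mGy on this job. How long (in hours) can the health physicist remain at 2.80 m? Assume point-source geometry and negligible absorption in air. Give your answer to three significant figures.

Applying the 1/r² law, rate at 2.80 m:
43.4 × (1.51/2.80)² = 43.4 × 0.2908 = 12.62 mGy/h.
Stay time = 1.30 mGy ÷ 12.62 mGy/h = 0.1030 h.

0.103 h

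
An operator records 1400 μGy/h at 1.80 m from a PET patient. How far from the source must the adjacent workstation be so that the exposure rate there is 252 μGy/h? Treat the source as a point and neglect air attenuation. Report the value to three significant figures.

By the inverse-square law, d₂ = d₁·√(I₁/I₂).
I₁/I₂ = 1400/252 = 5.556, so d₂ = 1.80 × √5.556 = 4.243 m.

4.24 m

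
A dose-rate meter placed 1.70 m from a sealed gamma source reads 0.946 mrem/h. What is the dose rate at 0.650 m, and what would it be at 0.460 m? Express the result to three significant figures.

6.47 mrem/h; 12.9 mrem/h

Using I₁d₁² = I₂d₂²,
At 0.650 m: 0.946 × (1.70/0.650)² = 0.946 × 6.840 = 6.471 mrem/h
At 0.460 m: 6.471 × (0.650/0.460)² = 6.471 × 1.997 = 12.92 mrem/h.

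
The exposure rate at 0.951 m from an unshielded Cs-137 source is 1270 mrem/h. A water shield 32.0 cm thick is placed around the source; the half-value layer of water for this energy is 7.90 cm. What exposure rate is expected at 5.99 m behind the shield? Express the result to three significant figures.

1.93 mrem/h

Distance alone: 1270 × (0.951/5.99)² = 1270 × 0.02521 = 32.02 mrem/h.
Shield: 32.0/7.90 = 4.051 half-value layers → attenuation 2^(−4.051) = 0.06033.
Combined: 32.02 × 0.06033 = 1.932 mrem/h.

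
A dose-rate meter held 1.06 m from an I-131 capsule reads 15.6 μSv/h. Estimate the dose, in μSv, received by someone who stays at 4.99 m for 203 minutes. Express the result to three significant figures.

Using I₁d₁² = I₂d₂², rate at 4.99 m:
15.6 × (1.06/4.99)² = 15.6 × 0.04512 = 0.7039 μSv/h.
Dose = rate × time = 0.7039 μSv/h × 3.383 h = 2.381 μSv.

2.38 μSv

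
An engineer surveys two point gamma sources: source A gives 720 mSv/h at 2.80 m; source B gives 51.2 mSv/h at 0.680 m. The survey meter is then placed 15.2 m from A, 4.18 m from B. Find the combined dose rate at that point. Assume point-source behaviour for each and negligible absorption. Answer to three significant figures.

By superposition, sum each source's inverse-square contribution:
A: 720 × (2.80/15.2)² = 24.43 mSv/h
B: 51.2 × (0.680/4.18)² = 1.355 mSv/h
Total = 24.43 + 1.355 = 25.79 mSv/h.

25.8 mSv/h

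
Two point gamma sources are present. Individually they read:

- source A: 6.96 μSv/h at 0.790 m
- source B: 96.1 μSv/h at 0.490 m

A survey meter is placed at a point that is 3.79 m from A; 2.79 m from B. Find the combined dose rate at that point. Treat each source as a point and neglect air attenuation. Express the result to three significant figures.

3.27 μSv/h

Each source contributes Iᵢ·(dᵢ/rᵢ)²; contributions add.
A: 6.96 × (0.790/3.79)² = 0.3024 μSv/h
B: 96.1 × (0.490/2.79)² = 2.964 μSv/h
Total = 0.3024 + 2.964 = 3.266 μSv/h.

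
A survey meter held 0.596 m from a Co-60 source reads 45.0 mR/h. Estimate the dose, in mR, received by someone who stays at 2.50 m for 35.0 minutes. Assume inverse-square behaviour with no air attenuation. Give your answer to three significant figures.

Applying the 1/r² law, rate at 2.50 m:
45.0 × (0.596/2.50)² = 45.0 × 0.05683 = 2.557 mR/h.
Dose = rate × time = 2.557 mR/h × 0.5833 h = 1.491 mR.

1.49 mR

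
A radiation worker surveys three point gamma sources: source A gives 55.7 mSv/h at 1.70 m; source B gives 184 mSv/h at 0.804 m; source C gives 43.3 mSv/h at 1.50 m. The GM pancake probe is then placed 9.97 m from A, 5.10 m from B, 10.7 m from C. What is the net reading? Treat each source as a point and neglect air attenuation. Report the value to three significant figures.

7.04 mSv/h

Each source contributes Iᵢ·(dᵢ/rᵢ)²; contributions add.
A: 55.7 × (1.70/9.97)² = 1.619 mSv/h
B: 184 × (0.804/5.10)² = 4.573 mSv/h
C: 43.3 × (1.50/10.7)² = 0.8509 mSv/h
Total = 1.619 + 4.573 + 0.8509 = 7.043 mSv/h.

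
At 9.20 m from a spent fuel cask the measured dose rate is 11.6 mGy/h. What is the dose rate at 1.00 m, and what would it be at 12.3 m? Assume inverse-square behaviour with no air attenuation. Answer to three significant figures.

Applying the 1/r² law,
At 1.00 m: (9.20/1.00)² = 84.64, so 11.6 × 84.64 = 981.8 mGy/h
At 12.3 m: (1.00/12.3)² = 0.006610, so 981.8 × 0.006610 = 6.490 mGy/h.

982 mGy/h; 6.49 mGy/h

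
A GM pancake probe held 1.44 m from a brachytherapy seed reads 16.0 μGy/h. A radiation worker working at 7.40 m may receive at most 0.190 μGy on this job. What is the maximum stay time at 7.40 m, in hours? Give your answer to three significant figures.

Since intensity falls as 1/r², rate at 7.40 m:
(1.44/7.40)² = 0.03787, so 16.0 × 0.03787 = 0.6059 μGy/h.
Stay time = 0.190 μGy ÷ 0.6059 μGy/h = 0.3136 h.

0.314 h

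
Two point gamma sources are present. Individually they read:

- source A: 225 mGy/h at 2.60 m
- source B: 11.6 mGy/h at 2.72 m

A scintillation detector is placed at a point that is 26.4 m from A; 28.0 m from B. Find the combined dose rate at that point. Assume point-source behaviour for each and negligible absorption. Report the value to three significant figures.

By superposition, sum each source's inverse-square contribution:
A: 225 × (2.60/26.4)² = 2.182 mGy/h
B: 11.6 × (2.72/28.0)² = 0.1095 mGy/h
Total = 2.182 + 0.1095 = 2.292 mGy/h.

2.29 mGy/h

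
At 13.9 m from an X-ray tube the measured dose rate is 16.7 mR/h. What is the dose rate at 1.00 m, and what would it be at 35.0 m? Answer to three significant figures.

3230 mR/h; 2.63 mR/h

By the inverse-square law,
At 1.00 m: 16.7 × (13.9/1.00)² = 16.7 × 193.2 = 3226 mR/h
At 35.0 m: 3226 × (1.00/35.0)² = 3226 × 0.0008163 = 2.633 mR/h.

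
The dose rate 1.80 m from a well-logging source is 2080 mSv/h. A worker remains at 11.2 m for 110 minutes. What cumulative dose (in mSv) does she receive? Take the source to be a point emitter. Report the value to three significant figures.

98.5 mSv

Using I₁d₁² = I₂d₂², rate at 11.2 m:
(1.80/11.2)² = 0.02583, so 2080 × 0.02583 = 53.73 mSv/h.
Dose = rate × time = 53.73 mSv/h × 1.833 h = 98.49 mSv.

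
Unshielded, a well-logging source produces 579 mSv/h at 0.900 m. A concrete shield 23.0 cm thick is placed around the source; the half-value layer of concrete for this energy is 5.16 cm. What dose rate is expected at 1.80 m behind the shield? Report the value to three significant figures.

6.59 mSv/h

Distance alone: (0.900/1.80)² = 0.2500, so 579 × 0.2500 = 144.8 mSv/h.
Shield: 23.0/5.16 = 4.457 half-value layers → attenuation 2^(−4.457) = 0.04553.
Combined: 144.8 × 0.04553 = 6.593 mSv/h.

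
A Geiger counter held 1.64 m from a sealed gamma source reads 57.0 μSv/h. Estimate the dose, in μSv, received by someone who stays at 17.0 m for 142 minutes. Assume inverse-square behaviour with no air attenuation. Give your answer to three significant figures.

1.26 μSv

By the inverse-square law, rate at 17.0 m:
(1.64/17.0)² = 0.009307, so 57.0 × 0.009307 = 0.5305 μSv/h.
Dose = rate × time = 0.5305 μSv/h × 2.367 h = 1.256 μSv.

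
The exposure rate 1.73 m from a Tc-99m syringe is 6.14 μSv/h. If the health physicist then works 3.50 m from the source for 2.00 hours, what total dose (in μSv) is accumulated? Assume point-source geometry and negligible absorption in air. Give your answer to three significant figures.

3.00 μSv

By the inverse-square law, rate at 3.50 m:
6.14 × (1.73/3.50)² = 6.14 × 0.2443 = 1.500 μSv/h.
Dose = rate × time = 1.500 μSv/h × 2.000 h = 3.000 μSv.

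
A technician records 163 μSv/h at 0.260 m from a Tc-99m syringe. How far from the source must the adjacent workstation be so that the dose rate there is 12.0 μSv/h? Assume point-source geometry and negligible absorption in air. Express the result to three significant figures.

0.958 m

Applying the 1/r² law, d₂ = d₁·√(I₁/I₂).
I₁/I₂ = 163/12.0 = 13.58, so d₂ = 0.260 × √13.58 = 0.9581 m.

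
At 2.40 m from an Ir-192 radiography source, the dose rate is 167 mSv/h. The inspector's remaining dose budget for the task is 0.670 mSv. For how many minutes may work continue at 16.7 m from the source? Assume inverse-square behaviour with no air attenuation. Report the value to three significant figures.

Intensity scales as (d₁/d₂)², so rate at 16.7 m:
167 × (2.40/16.7)² = 167 × 0.02065 = 3.449 mSv/h.
Stay time = 0.670 mSv ÷ 3.449 mSv/h = 0.1943 h = 11.66 min.

11.7 min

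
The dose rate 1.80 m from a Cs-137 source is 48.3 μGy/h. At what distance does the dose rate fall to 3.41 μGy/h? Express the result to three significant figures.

Applying the 1/r² law, d₂ = d₁·√(I₁/I₂).
I₁/I₂ = 48.3/3.41 = 14.16, so d₂ = 1.80 × √14.16 = 6.773 m.

6.77 m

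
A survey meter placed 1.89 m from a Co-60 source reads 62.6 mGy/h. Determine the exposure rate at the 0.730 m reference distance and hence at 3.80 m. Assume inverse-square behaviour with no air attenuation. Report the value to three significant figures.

420 mGy/h; 15.5 mGy/h

Using I₁d₁² = I₂d₂²,
At 0.730 m: (1.89/0.730)² = 6.703, so 62.6 × 6.703 = 419.6 mGy/h
At 3.80 m: 419.6 × (0.730/3.80)² = 419.6 × 0.03690 = 15.48 mGy/h.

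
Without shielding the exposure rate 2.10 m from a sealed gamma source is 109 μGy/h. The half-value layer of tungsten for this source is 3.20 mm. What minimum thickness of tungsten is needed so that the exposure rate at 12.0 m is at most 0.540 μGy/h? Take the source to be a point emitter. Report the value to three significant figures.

8.41 mm

At 12.0 m, distance alone gives (2.10/12.0)² = 0.03063, so 109 × 0.03063 = 3.339 μGy/h.
Further attenuation needed: 3.339/0.540 = 6.183.
n = log₂(6.183) = 2.628 half-value layers.
Thickness = 2.628 × 3.20 mm = 8.410 mm.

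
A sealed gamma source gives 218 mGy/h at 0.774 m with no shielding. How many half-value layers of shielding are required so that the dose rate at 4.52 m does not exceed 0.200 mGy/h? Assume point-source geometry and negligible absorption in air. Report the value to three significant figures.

At 4.52 m, distance alone gives 218 × (0.774/4.52)² = 218 × 0.02932 = 6.392 mGy/h.
Further attenuation needed: 6.392/0.200 = 31.96.
n = log₂(31.96) = 4.998 half-value layers.

5.00 half-value layers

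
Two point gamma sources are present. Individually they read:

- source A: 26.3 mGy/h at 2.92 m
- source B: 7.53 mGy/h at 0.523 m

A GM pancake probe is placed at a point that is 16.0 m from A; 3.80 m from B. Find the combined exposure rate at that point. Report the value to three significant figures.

Each source contributes Iᵢ·(dᵢ/rᵢ)²; contributions add.
A: 26.3 × (2.92/16.0)² = 0.8760 mGy/h
B: 7.53 × (0.523/3.80)² = 0.1426 mGy/h
Total = 0.8760 + 0.1426 = 1.019 mGy/h.

1.02 mGy/h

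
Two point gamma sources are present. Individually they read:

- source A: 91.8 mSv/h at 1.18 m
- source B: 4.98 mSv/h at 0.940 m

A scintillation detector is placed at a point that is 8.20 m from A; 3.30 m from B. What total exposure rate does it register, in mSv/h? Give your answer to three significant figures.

2.31 mSv/h

Each source contributes Iᵢ·(dᵢ/rᵢ)²; contributions add.
A: 91.8 × (1.18/8.20)² = 1.901 mSv/h
B: 4.98 × (0.940/3.30)² = 0.4041 mSv/h
Total = 1.901 + 0.4041 = 2.305 mSv/h.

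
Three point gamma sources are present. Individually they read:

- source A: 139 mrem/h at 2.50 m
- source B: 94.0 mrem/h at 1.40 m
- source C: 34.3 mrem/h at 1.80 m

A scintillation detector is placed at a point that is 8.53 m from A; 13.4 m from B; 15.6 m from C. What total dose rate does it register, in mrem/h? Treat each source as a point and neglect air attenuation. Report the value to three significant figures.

By superposition, sum each source's inverse-square contribution:
A: 139 × (2.50/8.53)² = 11.94 mrem/h
B: 94.0 × (1.40/13.4)² = 1.026 mrem/h
C: 34.3 × (1.80/15.6)² = 0.4567 mrem/h
Total = 11.94 + 1.026 + 0.4567 = 13.42 mrem/h.

13.4 mrem/h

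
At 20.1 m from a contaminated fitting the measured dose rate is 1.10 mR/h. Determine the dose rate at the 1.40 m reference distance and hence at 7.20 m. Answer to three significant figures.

227 mR/h; 8.57 mR/h

Applying the 1/r² law,
At 1.40 m: (20.1/1.40)² = 206.1, so 1.10 × 206.1 = 226.7 mR/h
At 7.20 m: (1.40/7.20)² = 0.03781, so 226.7 × 0.03781 = 8.572 mR/h.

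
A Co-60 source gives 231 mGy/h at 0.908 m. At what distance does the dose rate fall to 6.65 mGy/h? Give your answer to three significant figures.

By the inverse-square law, d₂ = d₁·√(I₁/I₂).
I₁/I₂ = 231/6.65 = 34.74, so d₂ = 0.908 × √34.74 = 5.352 m.

5.35 m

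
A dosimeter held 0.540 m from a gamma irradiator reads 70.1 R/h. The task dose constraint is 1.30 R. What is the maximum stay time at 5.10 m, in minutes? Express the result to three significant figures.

99.2 min

Intensity scales as (d₁/d₂)², so rate at 5.10 m:
70.1 × (0.540/5.10)² = 70.1 × 0.01121 = 0.7858 R/h.
Stay time = 1.30 R ÷ 0.7858 R/h = 1.654 h = 99.24 min.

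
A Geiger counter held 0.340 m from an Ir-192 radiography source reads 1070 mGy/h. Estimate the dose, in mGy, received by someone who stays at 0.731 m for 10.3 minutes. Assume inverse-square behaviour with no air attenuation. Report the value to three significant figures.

Since intensity falls as 1/r², rate at 0.731 m:
1070 × (0.340/0.731)² = 1070 × 0.2163 = 231.4 mGy/h.
Dose = rate × time = 231.4 mGy/h × 0.1717 h = 39.73 mGy.

39.7 mGy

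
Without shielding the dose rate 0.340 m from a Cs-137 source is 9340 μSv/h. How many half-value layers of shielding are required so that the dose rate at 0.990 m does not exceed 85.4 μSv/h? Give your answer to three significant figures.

At 0.990 m, distance alone gives (0.340/0.990)² = 0.1179, so 9340 × 0.1179 = 1101 μSv/h.
Further attenuation needed: 1101/85.4 = 12.89.
n = log₂(12.89) = 3.688 half-value layers.

3.69 half-value layers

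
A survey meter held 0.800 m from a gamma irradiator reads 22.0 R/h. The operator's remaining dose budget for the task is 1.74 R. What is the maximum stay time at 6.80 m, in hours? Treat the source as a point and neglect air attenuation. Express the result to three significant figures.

Using I₁d₁² = I₂d₂², rate at 6.80 m:
(0.800/6.80)² = 0.01384, so 22.0 × 0.01384 = 0.3045 R/h.
Stay time = 1.74 R ÷ 0.3045 R/h = 5.714 h.

5.71 h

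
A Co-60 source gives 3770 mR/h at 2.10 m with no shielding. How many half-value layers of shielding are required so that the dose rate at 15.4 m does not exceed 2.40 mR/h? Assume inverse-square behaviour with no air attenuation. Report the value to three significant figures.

At 15.4 m, distance alone gives (2.10/15.4)² = 0.01860, so 3770 × 0.01860 = 70.12 mR/h.
Further attenuation needed: 70.12/2.40 = 29.22.
n = log₂(29.22) = 4.869 half-value layers.

4.87 half-value layers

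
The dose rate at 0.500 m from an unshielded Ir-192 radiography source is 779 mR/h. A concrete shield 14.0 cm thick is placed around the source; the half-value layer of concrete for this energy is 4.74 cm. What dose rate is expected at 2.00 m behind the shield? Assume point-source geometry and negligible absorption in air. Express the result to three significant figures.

6.28 mR/h

Distance alone: (0.500/2.00)² = 0.06250, so 779 × 0.06250 = 48.69 mR/h.
Shield: 14.0/4.74 = 2.954 half-value layers → attenuation 2^(−2.954) = 0.1290.
Combined: 48.69 × 0.1290 = 6.281 mR/h.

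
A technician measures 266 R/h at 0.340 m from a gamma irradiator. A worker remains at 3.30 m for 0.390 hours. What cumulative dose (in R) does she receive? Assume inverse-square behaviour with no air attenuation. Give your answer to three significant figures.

By the inverse-square law, rate at 3.30 m:
(0.340/3.30)² = 0.01062, so 266 × 0.01062 = 2.825 R/h.
Dose = rate × time = 2.825 R/h × 0.3900 h = 1.102 R.

1.10 R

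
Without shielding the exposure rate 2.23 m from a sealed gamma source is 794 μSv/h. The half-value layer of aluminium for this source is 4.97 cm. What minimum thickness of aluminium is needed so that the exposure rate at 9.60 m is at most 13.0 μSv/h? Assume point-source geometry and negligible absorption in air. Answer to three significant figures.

8.55 cm

At 9.60 m, distance alone gives 794 × (2.23/9.60)² = 794 × 0.05396 = 42.84 μSv/h.
Further attenuation needed: 42.84/13.0 = 3.295.
n = log₂(3.295) = 1.720 half-value layers.
Thickness = 1.720 × 4.97 cm = 8.548 cm.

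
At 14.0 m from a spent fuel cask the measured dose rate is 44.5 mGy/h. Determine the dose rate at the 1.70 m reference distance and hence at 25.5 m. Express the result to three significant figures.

3020 mGy/h; 13.4 mGy/h

Using I₁d₁² = I₂d₂²,
At 1.70 m: 44.5 × (14.0/1.70)² = 44.5 × 67.82 = 3018 mGy/h
At 25.5 m: 3018 × (1.70/25.5)² = 3018 × 0.004444 = 13.41 mGy/h.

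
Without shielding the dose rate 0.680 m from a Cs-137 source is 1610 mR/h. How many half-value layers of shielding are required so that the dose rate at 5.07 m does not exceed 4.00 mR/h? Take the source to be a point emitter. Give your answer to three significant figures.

2.86 half-value layers

At 5.07 m, distance alone gives (0.680/5.07)² = 0.01799, so 1610 × 0.01799 = 28.96 mR/h.
Further attenuation needed: 28.96/4.00 = 7.240.
n = log₂(7.240) = 2.856 half-value layers.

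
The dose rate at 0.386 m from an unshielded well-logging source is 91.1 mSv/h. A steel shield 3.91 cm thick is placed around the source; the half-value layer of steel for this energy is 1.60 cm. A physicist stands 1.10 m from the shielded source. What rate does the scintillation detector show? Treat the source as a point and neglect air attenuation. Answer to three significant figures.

Distance alone: (0.386/1.10)² = 0.1231, so 91.1 × 0.1231 = 11.21 mSv/h.
Shield: 3.91/1.60 = 2.444 half-value layers → attenuation 2^(−2.444) = 0.1838.
Combined: 11.21 × 0.1838 = 2.060 mSv/h.

2.06 mSv/h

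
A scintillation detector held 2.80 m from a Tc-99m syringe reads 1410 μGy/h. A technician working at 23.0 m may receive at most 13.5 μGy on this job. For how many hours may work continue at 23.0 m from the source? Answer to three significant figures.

0.646 h

Using I₁d₁² = I₂d₂², rate at 23.0 m:
(2.80/23.0)² = 0.01482, so 1410 × 0.01482 = 20.90 μGy/h.
Stay time = 13.5 μGy ÷ 20.90 μGy/h = 0.6459 h.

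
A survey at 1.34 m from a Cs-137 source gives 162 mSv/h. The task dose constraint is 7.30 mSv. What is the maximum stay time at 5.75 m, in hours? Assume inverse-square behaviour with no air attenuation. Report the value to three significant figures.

0.830 h

Using I₁d₁² = I₂d₂², rate at 5.75 m:
(1.34/5.75)² = 0.05431, so 162 × 0.05431 = 8.798 mSv/h.
Stay time = 7.30 mSv ÷ 8.798 mSv/h = 0.8297 h.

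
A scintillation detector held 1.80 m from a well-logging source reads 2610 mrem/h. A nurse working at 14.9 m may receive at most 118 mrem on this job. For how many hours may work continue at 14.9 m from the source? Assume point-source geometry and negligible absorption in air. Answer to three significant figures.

3.10 h

Applying the 1/r² law, rate at 14.9 m:
(1.80/14.9)² = 0.01459, so 2610 × 0.01459 = 38.08 mrem/h.
Stay time = 118 mrem ÷ 38.08 mrem/h = 3.099 h.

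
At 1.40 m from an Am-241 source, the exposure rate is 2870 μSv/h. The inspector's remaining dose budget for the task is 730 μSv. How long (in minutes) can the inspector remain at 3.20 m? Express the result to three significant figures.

79.7 min

Applying the 1/r² law, rate at 3.20 m:
(1.40/3.20)² = 0.1914, so 2870 × 0.1914 = 549.3 μSv/h.
Stay time = 730 μSv ÷ 549.3 μSv/h = 1.329 h = 79.74 min.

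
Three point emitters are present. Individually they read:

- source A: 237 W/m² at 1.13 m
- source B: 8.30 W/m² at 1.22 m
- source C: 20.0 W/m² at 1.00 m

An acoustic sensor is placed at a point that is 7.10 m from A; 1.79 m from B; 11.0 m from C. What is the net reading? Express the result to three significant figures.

10.0 W/m²

By superposition, sum each source's inverse-square contribution:
A: 237 × (1.13/7.10)² = 6.003 W/m²
B: 8.30 × (1.22/1.79)² = 3.856 W/m²
C: 20.0 × (1.00/11.0)² = 0.1653 W/m²
Total = 6.003 + 3.856 + 0.1653 = 10.02 W/m².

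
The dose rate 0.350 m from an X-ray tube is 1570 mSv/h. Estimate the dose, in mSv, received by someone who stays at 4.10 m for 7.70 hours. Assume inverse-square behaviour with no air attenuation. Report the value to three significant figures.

88.1 mSv

Applying the 1/r² law, rate at 4.10 m:
(0.350/4.10)² = 0.007287, so 1570 × 0.007287 = 11.44 mSv/h.
Dose = rate × time = 11.44 mSv/h × 7.700 h = 88.09 mSv.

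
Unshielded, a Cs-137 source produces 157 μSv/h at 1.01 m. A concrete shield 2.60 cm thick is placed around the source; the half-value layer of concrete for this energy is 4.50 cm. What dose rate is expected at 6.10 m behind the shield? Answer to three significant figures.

2.88 μSv/h

Distance alone: (1.01/6.10)² = 0.02741, so 157 × 0.02741 = 4.303 μSv/h.
Shield: 2.60/4.50 = 0.5778 half-value layers → attenuation 2^(−0.5778) = 0.6700.
Combined: 4.303 × 0.6700 = 2.883 μSv/h.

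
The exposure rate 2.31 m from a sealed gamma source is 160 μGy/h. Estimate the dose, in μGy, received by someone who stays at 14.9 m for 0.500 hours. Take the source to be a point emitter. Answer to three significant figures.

Using I₁d₁² = I₂d₂², rate at 14.9 m:
(2.31/14.9)² = 0.02404, so 160 × 0.02404 = 3.846 μGy/h.
Dose = rate × time = 3.846 μGy/h × 0.5000 h = 1.923 μGy.

1.92 μGy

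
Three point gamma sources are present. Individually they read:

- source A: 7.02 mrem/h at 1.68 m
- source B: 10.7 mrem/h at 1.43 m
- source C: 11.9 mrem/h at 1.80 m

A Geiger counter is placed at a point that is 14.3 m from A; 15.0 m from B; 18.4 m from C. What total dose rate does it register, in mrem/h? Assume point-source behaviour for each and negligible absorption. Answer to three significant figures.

0.308 mrem/h

Each source contributes Iᵢ·(dᵢ/rᵢ)²; contributions add.
A: 7.02 × (1.68/14.3)² = 0.09689 mrem/h
B: 10.7 × (1.43/15.0)² = 0.09725 mrem/h
C: 11.9 × (1.80/18.4)² = 0.1139 mrem/h
Total = 0.09689 + 0.09725 + 0.1139 = 0.3080 mrem/h.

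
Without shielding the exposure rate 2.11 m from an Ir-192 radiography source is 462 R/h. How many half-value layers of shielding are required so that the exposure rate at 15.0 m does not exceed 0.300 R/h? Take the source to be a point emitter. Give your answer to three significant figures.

At 15.0 m, distance alone gives (2.11/15.0)² = 0.01979, so 462 × 0.01979 = 9.143 R/h.
Further attenuation needed: 9.143/0.300 = 30.48.
n = log₂(30.48) = 4.930 half-value layers.

4.93 half-value layers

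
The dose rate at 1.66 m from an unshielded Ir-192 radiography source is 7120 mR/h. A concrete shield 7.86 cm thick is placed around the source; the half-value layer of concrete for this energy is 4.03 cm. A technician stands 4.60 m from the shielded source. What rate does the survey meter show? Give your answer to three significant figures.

240 mR/h

Distance alone: (1.66/4.60)² = 0.1302, so 7120 × 0.1302 = 927.0 mR/h.
Shield: 7.86/4.03 = 1.950 half-value layers → attenuation 2^(−1.950) = 0.2588.
Combined: 927.0 × 0.2588 = 239.9 mR/h.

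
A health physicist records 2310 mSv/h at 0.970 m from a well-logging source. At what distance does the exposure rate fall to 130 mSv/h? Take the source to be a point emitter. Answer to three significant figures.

By the inverse-square law, d₂ = d₁·√(I₁/I₂).
I₁/I₂ = 2310/130 = 17.77, so d₂ = 0.970 × √17.77 = 4.089 m.

4.09 m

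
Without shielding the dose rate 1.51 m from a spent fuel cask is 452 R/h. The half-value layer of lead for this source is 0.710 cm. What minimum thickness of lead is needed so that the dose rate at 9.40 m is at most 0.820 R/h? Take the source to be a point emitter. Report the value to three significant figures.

2.72 cm

At 9.40 m, distance alone gives 452 × (1.51/9.40)² = 452 × 0.02580 = 11.66 R/h.
Further attenuation needed: 11.66/0.820 = 14.22.
n = log₂(14.22) = 3.830 half-value layers.
Thickness = 3.830 × 0.710 cm = 2.719 cm.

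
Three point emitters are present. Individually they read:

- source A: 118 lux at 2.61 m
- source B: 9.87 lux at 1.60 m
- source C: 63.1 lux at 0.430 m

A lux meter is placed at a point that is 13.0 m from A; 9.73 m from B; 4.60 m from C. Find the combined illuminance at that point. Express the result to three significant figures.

5.57 lux

Each source contributes Iᵢ·(dᵢ/rᵢ)²; contributions add.
A: 118 × (2.61/13.0)² = 4.756 lux
B: 9.87 × (1.60/9.73)² = 0.2669 lux
C: 63.1 × (0.430/4.60)² = 0.5514 lux
Total = 4.756 + 0.2669 + 0.5514 = 5.574 lux.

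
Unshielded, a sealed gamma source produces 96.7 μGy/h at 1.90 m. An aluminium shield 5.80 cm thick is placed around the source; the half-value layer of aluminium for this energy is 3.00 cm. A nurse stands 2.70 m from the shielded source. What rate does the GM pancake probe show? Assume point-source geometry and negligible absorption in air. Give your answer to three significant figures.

12.5 μGy/h

Distance alone: 96.7 × (1.90/2.70)² = 96.7 × 0.4952 = 47.89 μGy/h.
Shield: 5.80/3.00 = 1.933 half-value layers → attenuation 2^(−1.933) = 0.2619.
Combined: 47.89 × 0.2619 = 12.54 μGy/h.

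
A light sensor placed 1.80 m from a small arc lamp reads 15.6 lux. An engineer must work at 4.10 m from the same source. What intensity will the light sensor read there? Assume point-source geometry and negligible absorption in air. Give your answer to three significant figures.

3.01 lux

Intensity scales as (d₁/d₂)², so scaling from 1.80 m to 4.10 m:
(1.80/4.10)² = 0.1927, so 15.6 × 0.1927 = 3.006 lux.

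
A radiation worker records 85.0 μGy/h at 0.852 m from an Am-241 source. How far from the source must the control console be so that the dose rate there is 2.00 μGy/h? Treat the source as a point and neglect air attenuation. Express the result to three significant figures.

5.55 m

Since intensity falls as 1/r², d₂ = d₁·√(I₁/I₂).
I₁/I₂ = 85.0/2.00 = 42.50, so d₂ = 0.852 × √42.50 = 5.554 m.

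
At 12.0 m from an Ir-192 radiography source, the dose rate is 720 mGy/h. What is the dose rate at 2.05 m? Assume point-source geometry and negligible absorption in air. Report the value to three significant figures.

24700 mGy/h

Intensity scales as (d₁/d₂)², so the rate at 2.05 m is
(12.0/2.05)² = 34.27, so 720 × 34.27 = 24670 mGy/h.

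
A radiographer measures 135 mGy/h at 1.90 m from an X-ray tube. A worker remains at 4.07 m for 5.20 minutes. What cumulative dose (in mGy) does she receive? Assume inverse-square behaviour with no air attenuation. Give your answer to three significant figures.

2.55 mGy

Intensity scales as (d₁/d₂)², so rate at 4.07 m:
(1.90/4.07)² = 0.2179, so 135 × 0.2179 = 29.42 mGy/h.
Dose = rate × time = 29.42 mGy/h × 0.08667 h = 2.550 mGy.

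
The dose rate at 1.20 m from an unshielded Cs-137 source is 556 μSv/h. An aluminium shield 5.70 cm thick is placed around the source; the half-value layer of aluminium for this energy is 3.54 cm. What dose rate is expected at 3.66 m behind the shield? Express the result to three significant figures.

19.6 μSv/h

Distance alone: 556 × (1.20/3.66)² = 556 × 0.1075 = 59.77 μSv/h.
Shield: 5.70/3.54 = 1.610 half-value layers → attenuation 2^(−1.610) = 0.3276.
Combined: 59.77 × 0.3276 = 19.58 μSv/h.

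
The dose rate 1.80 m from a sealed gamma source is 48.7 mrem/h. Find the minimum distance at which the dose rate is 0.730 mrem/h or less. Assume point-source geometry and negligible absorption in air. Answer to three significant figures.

Since intensity falls as 1/r², d₂ = d₁·√(I₁/I₂).
I₁/I₂ = 48.7/0.730 = 66.71, so d₂ = 1.80 × √66.71 = 14.70 m.

14.7 m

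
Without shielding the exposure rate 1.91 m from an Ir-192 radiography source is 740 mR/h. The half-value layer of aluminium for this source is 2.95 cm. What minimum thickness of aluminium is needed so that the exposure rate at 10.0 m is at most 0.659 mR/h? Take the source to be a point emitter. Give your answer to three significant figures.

At 10.0 m, distance alone gives (1.91/10.0)² = 0.03648, so 740 × 0.03648 = 27.00 mR/h.
Further attenuation needed: 27.00/0.659 = 40.97.
n = log₂(40.97) = 5.356 half-value layers.
Thickness = 5.356 × 2.95 cm = 15.80 cm.

15.8 cm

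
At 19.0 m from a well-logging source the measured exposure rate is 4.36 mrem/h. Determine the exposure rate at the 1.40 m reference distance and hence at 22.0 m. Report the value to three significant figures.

803 mrem/h; 3.25 mrem/h

Intensity scales as (d₁/d₂)², so
At 1.40 m: (19.0/1.40)² = 184.2, so 4.36 × 184.2 = 803.1 mrem/h
At 22.0 m: (1.40/22.0)² = 0.004050, so 803.1 × 0.004050 = 3.253 mrem/h.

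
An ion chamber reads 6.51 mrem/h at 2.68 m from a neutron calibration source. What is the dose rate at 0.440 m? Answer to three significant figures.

Using I₁d₁² = I₂d₂², the rate at 0.440 m is
6.51 × (2.68/0.440)² = 6.51 × 37.10 = 241.5 mrem/h.

242 mrem/h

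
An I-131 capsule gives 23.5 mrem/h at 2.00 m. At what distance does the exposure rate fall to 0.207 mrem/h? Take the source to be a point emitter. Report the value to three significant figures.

Intensity scales as (d₁/d₂)², so d₂ = d₁·√(I₁/I₂).
I₁/I₂ = 23.5/0.207 = 113.5, so d₂ = 2.00 × √113.5 = 21.31 m.

21.3 m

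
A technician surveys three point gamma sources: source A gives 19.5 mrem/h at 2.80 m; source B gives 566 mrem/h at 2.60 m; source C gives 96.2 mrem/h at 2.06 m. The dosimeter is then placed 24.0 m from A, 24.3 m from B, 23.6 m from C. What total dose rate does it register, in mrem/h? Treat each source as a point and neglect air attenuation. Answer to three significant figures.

By superposition, sum each source's inverse-square contribution:
A: 19.5 × (2.80/24.0)² = 0.2654 mrem/h
B: 566 × (2.60/24.3)² = 6.480 mrem/h
C: 96.2 × (2.06/23.6)² = 0.7330 mrem/h
Total = 0.2654 + 6.480 + 0.7330 = 7.478 mrem/h.

7.48 mrem/h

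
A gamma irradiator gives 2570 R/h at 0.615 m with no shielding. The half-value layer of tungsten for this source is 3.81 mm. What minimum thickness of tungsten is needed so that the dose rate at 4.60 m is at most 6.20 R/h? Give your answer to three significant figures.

At 4.60 m, distance alone gives 2570 × (0.615/4.60)² = 2570 × 0.01787 = 45.93 R/h.
Further attenuation needed: 45.93/6.20 = 7.408.
n = log₂(7.408) = 2.889 half-value layers.
Thickness = 2.889 × 3.81 mm = 11.01 mm.

11.0 mm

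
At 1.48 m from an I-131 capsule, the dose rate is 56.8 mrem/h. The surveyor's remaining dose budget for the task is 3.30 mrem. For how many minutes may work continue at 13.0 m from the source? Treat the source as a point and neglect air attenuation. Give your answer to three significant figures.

269 min

Using I₁d₁² = I₂d₂², rate at 13.0 m:
56.8 × (1.48/13.0)² = 56.8 × 0.01296 = 0.7361 mrem/h.
Stay time = 3.30 mrem ÷ 0.7361 mrem/h = 4.483 h = 269.0 min.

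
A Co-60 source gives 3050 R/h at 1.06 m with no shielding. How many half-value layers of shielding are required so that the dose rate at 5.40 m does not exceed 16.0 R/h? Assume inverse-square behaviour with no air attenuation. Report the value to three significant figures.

At 5.40 m, distance alone gives 3050 × (1.06/5.40)² = 3050 × 0.03853 = 117.5 R/h.
Further attenuation needed: 117.5/16.0 = 7.344.
n = log₂(7.344) = 2.877 half-value layers.

2.88 half-value layers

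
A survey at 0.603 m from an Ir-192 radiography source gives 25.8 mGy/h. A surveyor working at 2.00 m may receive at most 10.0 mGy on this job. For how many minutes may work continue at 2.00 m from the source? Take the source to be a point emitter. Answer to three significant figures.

Since intensity falls as 1/r², rate at 2.00 m:
(0.603/2.00)² = 0.09090, so 25.8 × 0.09090 = 2.345 mGy/h.
Stay time = 10.0 mGy ÷ 2.345 mGy/h = 4.264 h = 255.8 min.

256 min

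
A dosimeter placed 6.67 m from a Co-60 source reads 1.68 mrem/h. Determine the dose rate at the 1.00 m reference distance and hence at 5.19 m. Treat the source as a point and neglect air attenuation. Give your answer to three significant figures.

Intensity scales as (d₁/d₂)², so
At 1.00 m: 1.68 × (6.67/1.00)² = 1.68 × 44.49 = 74.74 mrem/h
At 5.19 m: 74.74 × (1.00/5.19)² = 74.74 × 0.03712 = 2.774 mrem/h.

74.7 mrem/h; 2.77 mrem/h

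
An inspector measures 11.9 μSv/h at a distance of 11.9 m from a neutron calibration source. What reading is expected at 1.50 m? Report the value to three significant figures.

Using I₁d₁² = I₂d₂², the rate at 1.50 m is
(11.9/1.50)² = 62.94, so 11.9 × 62.94 = 749.0 μSv/h.

749 μSv/h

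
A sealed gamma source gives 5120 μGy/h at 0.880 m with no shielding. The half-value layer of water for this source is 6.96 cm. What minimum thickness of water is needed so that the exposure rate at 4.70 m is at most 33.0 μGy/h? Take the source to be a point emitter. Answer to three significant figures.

At 4.70 m, distance alone gives 5120 × (0.880/4.70)² = 5120 × 0.03506 = 179.5 μGy/h.
Further attenuation needed: 179.5/33.0 = 5.439.
n = log₂(5.439) = 2.443 half-value layers.
Thickness = 2.443 × 6.96 cm = 17.00 cm.

17.0 cm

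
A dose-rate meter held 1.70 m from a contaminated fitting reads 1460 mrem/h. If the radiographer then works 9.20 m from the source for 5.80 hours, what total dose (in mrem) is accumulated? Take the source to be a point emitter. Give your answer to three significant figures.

Applying the 1/r² law, rate at 9.20 m:
(1.70/9.20)² = 0.03414, so 1460 × 0.03414 = 49.84 mrem/h.
Dose = rate × time = 49.84 mrem/h × 5.800 h = 289.1 mrem.

289 mrem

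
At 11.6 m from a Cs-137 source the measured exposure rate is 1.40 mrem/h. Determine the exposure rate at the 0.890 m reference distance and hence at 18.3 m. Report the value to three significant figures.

Using I₁d₁² = I₂d₂²,
At 0.890 m: 1.40 × (11.6/0.890)² = 1.40 × 169.9 = 237.9 mrem/h
At 18.3 m: (0.890/18.3)² = 0.002365, so 237.9 × 0.002365 = 0.5626 mrem/h.

238 mrem/h; 0.563 mrem/h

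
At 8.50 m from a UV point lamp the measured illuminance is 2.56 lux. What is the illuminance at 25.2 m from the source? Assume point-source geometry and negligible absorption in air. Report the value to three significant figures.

0.291 lux

Intensity scales as (d₁/d₂)², so scaling from 8.50 m to 25.2 m:
(8.50/25.2)² = 0.1138, so 2.56 × 0.1138 = 0.2913 lux.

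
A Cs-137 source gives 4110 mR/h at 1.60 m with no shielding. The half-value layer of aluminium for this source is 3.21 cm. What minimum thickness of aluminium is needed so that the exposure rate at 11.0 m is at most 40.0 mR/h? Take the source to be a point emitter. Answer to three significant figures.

3.60 cm

At 11.0 m, distance alone gives 4110 × (1.60/11.0)² = 4110 × 0.02116 = 86.97 mR/h.
Further attenuation needed: 86.97/40.0 = 2.174.
n = log₂(2.174) = 1.120 half-value layers.
Thickness = 1.120 × 3.21 cm = 3.595 cm.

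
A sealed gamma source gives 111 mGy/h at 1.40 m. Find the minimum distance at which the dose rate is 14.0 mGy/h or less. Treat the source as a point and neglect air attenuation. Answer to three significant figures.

3.94 m

Intensity scales as (d₁/d₂)², so d₂ = d₁·√(I₁/I₂).
I₁/I₂ = 111/14.0 = 7.929, so d₂ = 1.40 × √7.929 = 3.942 m.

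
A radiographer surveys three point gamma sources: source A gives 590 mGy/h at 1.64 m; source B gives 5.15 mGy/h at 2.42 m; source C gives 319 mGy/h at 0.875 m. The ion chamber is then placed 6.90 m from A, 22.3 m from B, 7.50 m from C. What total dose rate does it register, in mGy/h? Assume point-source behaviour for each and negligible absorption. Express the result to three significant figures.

37.7 mGy/h

Each source contributes Iᵢ·(dᵢ/rᵢ)²; contributions add.
A: 590 × (1.64/6.90)² = 33.33 mGy/h
B: 5.15 × (2.42/22.3)² = 0.06065 mGy/h
C: 319 × (0.875/7.50)² = 4.342 mGy/h
Total = 33.33 + 0.06065 + 4.342 = 37.73 mGy/h.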